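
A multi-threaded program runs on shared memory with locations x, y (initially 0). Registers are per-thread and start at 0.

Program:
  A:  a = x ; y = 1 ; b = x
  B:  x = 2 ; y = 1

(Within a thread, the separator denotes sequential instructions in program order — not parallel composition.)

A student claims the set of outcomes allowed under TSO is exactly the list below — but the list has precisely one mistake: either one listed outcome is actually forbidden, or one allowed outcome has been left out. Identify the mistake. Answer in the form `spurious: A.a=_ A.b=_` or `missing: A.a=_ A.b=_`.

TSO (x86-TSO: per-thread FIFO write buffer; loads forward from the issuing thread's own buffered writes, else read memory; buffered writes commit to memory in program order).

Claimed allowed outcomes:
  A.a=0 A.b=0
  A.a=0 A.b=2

missing: A.a=2 A.b=2

outcome vector order: (A.a,A.b)
[TSO] allowed = {<0 0> <0 2> <2 2>}
TSO∖claimed = {<2 2>}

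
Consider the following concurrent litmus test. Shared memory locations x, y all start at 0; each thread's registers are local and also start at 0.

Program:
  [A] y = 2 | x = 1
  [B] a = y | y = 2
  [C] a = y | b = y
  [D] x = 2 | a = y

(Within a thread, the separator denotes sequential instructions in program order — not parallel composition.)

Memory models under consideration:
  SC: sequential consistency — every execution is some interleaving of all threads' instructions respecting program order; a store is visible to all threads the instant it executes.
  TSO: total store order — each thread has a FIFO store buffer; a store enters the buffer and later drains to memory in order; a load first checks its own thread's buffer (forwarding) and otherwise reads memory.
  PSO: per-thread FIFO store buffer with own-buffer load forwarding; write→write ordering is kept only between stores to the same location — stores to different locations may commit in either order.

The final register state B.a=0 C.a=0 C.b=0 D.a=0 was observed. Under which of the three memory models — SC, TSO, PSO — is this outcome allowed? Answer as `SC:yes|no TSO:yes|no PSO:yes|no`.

outcome vector order: (B.a,C.a,C.b,D.a)
[SC] allowed = {0/0/0/0, 0/0/0/2, 0/0/2/0, 0/0/2/2, 0/2/2/0, 0/2/2/2, 2/0/0/0, 2/0/0/2, 2/0/2/0, 2/0/2/2, 2/2/2/0, 2/2/2/2}
[TSO] allowed = {0/0/0/0, 0/0/0/2, 0/0/2/0, 0/0/2/2, 0/2/2/0, 0/2/2/2, 2/0/0/0, 2/0/0/2, 2/0/2/0, 2/0/2/2, 2/2/2/0, 2/2/2/2}
[PSO] allowed = {0/0/0/0, 0/0/0/2, 0/0/2/0, 0/0/2/2, 0/2/2/0, 0/2/2/2, 2/0/0/0, 2/0/0/2, 2/0/2/0, 2/0/2/2, 2/2/2/0, 2/2/2/2}
target 0/0/0/0 ∈ {SC,TSO,PSO}

SC:yes TSO:yes PSO:yes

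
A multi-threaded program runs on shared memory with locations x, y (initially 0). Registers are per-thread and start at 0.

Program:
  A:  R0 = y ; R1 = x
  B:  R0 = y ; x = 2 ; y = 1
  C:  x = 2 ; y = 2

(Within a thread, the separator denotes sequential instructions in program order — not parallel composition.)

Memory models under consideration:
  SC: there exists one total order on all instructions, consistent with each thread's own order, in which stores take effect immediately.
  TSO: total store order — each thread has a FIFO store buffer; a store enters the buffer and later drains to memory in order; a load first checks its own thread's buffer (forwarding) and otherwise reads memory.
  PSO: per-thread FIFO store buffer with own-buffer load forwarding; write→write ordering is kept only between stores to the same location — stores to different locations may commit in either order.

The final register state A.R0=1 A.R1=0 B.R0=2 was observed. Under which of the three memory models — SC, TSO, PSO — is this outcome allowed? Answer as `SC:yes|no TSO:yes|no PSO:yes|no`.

SC:no TSO:no PSO:yes

outcome vector order: (A.R0,A.R1,B.R0)
under SC → (0,0,0), (0,0,2), (0,2,0), (0,2,2), (1,2,0), (1,2,2), (2,2,0), (2,2,2)
under TSO → (0,0,0), (0,0,2), (0,2,0), (0,2,2), (1,2,0), (1,2,2), (2,2,0), (2,2,2)
under PSO → (0,0,0), (0,0,2), (0,2,0), (0,2,2), (1,0,0), (1,0,2), (1,2,0), (1,2,2), (2,0,0), (2,0,2), (2,2,0), (2,2,2)
target (1,0,2) ∈ {PSO}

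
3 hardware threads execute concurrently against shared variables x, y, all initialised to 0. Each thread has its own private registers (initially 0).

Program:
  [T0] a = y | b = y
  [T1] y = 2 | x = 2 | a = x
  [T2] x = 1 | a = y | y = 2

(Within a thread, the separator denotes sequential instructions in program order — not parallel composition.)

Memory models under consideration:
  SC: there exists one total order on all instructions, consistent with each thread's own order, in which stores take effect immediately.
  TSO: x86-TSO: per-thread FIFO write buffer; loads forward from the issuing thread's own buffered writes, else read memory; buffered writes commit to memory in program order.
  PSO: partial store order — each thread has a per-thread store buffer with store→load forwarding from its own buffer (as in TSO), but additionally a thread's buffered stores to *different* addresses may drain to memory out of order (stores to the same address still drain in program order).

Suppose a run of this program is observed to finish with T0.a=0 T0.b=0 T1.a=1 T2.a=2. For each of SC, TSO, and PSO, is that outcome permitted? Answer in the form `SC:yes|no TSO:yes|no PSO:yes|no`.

outcome vector order: (T0.a,T0.b,T1.a,T2.a)
SC (9): (0,0,1,2); (0,0,2,0); (0,0,2,2); (0,2,1,2); (0,2,2,0); (0,2,2,2); (2,2,1,2); (2,2,2,0); (2,2,2,2)
TSO (12): (0,0,1,0); (0,0,1,2); (0,0,2,0); (0,0,2,2); (0,2,1,0); (0,2,1,2); (0,2,2,0); (0,2,2,2); (2,2,1,0); (2,2,1,2); (2,2,2,0); (2,2,2,2)
PSO (12): (0,0,1,0); (0,0,1,2); (0,0,2,0); (0,0,2,2); (0,2,1,0); (0,2,1,2); (0,2,2,0); (0,2,2,2); (2,2,1,0); (2,2,1,2); (2,2,2,0); (2,2,2,2)
target (0,0,1,2) ∈ {SC,TSO,PSO}

SC:yes TSO:yes PSO:yes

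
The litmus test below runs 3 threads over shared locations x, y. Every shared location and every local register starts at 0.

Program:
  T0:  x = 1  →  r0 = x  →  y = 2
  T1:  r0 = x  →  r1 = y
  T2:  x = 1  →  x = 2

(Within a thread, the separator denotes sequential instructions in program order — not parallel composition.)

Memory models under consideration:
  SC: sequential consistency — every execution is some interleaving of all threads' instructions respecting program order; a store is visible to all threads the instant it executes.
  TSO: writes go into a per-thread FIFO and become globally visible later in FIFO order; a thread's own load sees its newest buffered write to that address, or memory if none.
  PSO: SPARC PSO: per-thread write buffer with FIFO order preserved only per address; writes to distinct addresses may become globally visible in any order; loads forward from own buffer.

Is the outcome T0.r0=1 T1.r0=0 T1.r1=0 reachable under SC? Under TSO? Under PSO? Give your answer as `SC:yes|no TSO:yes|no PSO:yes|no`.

SC:yes TSO:yes PSO:yes

outcome vector order: (T0.r0,T1.r0,T1.r1)
[SC] allowed = {100 102 110 112 120 122 200 202 210 212 220 222}
[TSO] allowed = {100 102 110 112 120 122 200 202 210 212 220 222}
[PSO] allowed = {100 102 110 112 120 122 200 202 210 212 220 222}
target 100 ∈ {SC,TSO,PSO}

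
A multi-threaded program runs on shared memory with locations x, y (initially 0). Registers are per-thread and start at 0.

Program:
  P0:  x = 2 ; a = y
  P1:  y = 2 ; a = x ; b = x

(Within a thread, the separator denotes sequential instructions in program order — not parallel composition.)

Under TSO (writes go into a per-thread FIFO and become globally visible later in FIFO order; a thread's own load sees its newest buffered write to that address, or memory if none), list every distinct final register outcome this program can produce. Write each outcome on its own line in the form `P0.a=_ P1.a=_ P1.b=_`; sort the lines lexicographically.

outcome vector order: (P0.a,P1.a,P1.b)
|TSO outcomes| = 6

P0.a=0 P1.a=0 P1.b=0
P0.a=0 P1.a=0 P1.b=2
P0.a=0 P1.a=2 P1.b=2
P0.a=2 P1.a=0 P1.b=0
P0.a=2 P1.a=0 P1.b=2
P0.a=2 P1.a=2 P1.b=2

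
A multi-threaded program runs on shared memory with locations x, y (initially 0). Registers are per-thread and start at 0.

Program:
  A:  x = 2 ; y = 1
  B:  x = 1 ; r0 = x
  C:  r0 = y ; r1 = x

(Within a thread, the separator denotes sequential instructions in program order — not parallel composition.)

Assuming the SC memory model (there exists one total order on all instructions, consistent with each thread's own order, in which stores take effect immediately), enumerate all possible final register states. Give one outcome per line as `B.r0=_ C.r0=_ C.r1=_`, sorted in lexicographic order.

outcome vector order: (B.r0,C.r0,C.r1)
|SC outcomes| = 9

B.r0=1 C.r0=0 C.r1=0
B.r0=1 C.r0=0 C.r1=1
B.r0=1 C.r0=0 C.r1=2
B.r0=1 C.r0=1 C.r1=1
B.r0=1 C.r0=1 C.r1=2
B.r0=2 C.r0=0 C.r1=0
B.r0=2 C.r0=0 C.r1=1
B.r0=2 C.r0=0 C.r1=2
B.r0=2 C.r0=1 C.r1=2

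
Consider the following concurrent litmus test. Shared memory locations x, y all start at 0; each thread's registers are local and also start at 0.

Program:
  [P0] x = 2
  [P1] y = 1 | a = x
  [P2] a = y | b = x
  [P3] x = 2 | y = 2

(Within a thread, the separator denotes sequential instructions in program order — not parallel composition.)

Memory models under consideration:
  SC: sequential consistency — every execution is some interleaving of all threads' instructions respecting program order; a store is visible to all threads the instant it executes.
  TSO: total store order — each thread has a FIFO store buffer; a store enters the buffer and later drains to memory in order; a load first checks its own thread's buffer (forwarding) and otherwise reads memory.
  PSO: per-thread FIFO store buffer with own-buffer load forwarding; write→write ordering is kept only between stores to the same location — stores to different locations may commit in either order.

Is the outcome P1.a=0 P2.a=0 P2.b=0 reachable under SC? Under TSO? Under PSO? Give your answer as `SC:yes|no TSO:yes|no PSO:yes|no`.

outcome vector order: (P1.a,P2.a,P2.b)
SC (10): 0/0/0 0/0/2 0/1/0 0/1/2 0/2/2 2/0/0 2/0/2 2/1/0 2/1/2 2/2/2
TSO (10): 0/0/0 0/0/2 0/1/0 0/1/2 0/2/2 2/0/0 2/0/2 2/1/0 2/1/2 2/2/2
PSO (12): 0/0/0 0/0/2 0/1/0 0/1/2 0/2/0 0/2/2 2/0/0 2/0/2 2/1/0 2/1/2 2/2/0 2/2/2
target 0/0/0 ∈ {SC,TSO,PSO}

SC:yes TSO:yes PSO:yes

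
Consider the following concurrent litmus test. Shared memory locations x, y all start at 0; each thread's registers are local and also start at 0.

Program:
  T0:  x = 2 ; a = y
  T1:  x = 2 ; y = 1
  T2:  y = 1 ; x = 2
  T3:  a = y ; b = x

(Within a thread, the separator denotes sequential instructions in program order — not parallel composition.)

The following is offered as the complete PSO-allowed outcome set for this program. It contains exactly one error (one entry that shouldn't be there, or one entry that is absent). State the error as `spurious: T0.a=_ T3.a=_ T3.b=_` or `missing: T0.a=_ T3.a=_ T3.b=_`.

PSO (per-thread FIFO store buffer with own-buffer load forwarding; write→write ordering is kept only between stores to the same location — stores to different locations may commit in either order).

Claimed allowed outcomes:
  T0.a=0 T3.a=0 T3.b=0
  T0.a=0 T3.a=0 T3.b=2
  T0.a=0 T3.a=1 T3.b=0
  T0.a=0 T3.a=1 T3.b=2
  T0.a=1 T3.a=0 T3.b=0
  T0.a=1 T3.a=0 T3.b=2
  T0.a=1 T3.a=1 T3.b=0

missing: T0.a=1 T3.a=1 T3.b=2

outcome vector order: (T0.a,T3.a,T3.b)
under PSO → (0,0,0); (0,0,2); (0,1,0); (0,1,2); (1,0,0); (1,0,2); (1,1,0); (1,1,2)
PSO∖claimed = {(1,1,2)}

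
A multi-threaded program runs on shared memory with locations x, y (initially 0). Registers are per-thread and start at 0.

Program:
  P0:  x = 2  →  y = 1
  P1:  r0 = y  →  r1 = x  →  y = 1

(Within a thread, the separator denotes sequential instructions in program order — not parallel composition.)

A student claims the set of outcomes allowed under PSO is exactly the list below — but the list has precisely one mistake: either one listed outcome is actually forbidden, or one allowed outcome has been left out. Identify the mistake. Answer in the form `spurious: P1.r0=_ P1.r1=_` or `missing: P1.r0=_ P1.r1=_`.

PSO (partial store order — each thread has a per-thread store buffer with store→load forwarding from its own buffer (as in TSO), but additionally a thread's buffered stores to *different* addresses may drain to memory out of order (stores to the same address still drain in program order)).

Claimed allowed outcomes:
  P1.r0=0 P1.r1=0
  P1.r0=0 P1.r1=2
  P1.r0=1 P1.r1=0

missing: P1.r0=1 P1.r1=2

outcome vector order: (P1.r0,P1.r1)
under PSO → <0 0> <0 2> <1 0> <1 2>
PSO∖claimed = {<1 2>}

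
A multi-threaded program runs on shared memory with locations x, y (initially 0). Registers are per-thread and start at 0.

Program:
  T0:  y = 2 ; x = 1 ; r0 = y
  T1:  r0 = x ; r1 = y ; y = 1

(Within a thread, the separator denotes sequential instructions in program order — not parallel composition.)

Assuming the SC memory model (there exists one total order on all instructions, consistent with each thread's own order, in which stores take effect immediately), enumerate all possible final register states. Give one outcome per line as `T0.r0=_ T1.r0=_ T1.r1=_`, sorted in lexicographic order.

T0.r0=1 T1.r0=0 T1.r1=0
T0.r0=1 T1.r0=0 T1.r1=2
T0.r0=1 T1.r0=1 T1.r1=2
T0.r0=2 T1.r0=0 T1.r1=0
T0.r0=2 T1.r0=0 T1.r1=2
T0.r0=2 T1.r0=1 T1.r1=2

outcome vector order: (T0.r0,T1.r0,T1.r1)
|SC outcomes| = 6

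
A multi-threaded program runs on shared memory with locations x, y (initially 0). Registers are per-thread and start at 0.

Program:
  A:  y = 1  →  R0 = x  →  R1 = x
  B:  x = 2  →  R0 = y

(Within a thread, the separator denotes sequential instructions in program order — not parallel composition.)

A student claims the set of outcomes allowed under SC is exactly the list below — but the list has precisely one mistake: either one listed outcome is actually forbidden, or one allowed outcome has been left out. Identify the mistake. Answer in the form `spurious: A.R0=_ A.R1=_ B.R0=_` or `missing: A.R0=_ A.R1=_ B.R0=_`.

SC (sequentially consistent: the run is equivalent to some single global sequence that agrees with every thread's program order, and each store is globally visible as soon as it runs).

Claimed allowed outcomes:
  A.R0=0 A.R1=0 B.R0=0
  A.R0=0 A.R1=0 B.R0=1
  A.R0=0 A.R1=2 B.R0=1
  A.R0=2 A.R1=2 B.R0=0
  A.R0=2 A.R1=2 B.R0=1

spurious: A.R0=0 A.R1=0 B.R0=0

outcome vector order: (A.R0,A.R1,B.R0)
[SC] allowed = {(0,0,1) (0,2,1) (2,2,0) (2,2,1)}
claimed∖SC = {(0,0,0)}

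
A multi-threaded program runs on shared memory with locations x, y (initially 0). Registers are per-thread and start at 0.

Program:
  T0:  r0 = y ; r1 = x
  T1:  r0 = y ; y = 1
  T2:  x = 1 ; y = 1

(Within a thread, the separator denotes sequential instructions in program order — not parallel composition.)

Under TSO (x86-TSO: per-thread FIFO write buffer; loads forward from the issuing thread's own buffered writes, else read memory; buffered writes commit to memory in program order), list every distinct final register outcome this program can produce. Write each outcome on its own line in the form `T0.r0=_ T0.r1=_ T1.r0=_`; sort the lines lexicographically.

outcome vector order: (T0.r0,T0.r1,T1.r0)
|TSO outcomes| = 7

T0.r0=0 T0.r1=0 T1.r0=0
T0.r0=0 T0.r1=0 T1.r0=1
T0.r0=0 T0.r1=1 T1.r0=0
T0.r0=0 T0.r1=1 T1.r0=1
T0.r0=1 T0.r1=0 T1.r0=0
T0.r0=1 T0.r1=1 T1.r0=0
T0.r0=1 T0.r1=1 T1.r0=1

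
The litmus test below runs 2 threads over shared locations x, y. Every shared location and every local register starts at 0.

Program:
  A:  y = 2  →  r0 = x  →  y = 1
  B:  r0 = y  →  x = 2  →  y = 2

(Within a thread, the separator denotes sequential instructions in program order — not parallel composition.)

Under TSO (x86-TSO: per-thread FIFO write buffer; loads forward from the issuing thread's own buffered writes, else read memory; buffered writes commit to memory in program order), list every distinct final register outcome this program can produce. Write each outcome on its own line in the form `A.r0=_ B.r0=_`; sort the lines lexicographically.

A.r0=0 B.r0=0
A.r0=0 B.r0=1
A.r0=0 B.r0=2
A.r0=2 B.r0=0
A.r0=2 B.r0=2

outcome vector order: (A.r0,B.r0)
|TSO outcomes| = 5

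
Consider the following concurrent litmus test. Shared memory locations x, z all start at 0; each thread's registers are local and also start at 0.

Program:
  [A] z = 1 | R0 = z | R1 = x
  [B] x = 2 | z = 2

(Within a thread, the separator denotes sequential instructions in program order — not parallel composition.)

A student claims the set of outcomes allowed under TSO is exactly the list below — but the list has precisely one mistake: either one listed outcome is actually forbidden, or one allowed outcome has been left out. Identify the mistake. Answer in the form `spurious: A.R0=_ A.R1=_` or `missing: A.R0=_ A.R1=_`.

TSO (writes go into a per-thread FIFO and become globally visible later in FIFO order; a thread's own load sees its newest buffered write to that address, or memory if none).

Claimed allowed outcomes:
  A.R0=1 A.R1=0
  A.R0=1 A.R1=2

missing: A.R0=2 A.R1=2

outcome vector order: (A.R0,A.R1)
under TSO → <1 0>, <1 2>, <2 2>
TSO∖claimed = {<2 2>}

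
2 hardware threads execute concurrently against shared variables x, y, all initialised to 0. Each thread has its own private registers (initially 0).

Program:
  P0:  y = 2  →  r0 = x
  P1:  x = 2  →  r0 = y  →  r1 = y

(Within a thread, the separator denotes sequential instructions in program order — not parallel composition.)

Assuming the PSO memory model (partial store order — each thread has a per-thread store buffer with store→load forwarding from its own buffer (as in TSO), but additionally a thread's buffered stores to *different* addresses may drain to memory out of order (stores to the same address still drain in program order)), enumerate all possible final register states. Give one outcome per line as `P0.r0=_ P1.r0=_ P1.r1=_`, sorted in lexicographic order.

outcome vector order: (P0.r0,P1.r0,P1.r1)
|PSO outcomes| = 6

P0.r0=0 P1.r0=0 P1.r1=0
P0.r0=0 P1.r0=0 P1.r1=2
P0.r0=0 P1.r0=2 P1.r1=2
P0.r0=2 P1.r0=0 P1.r1=0
P0.r0=2 P1.r0=0 P1.r1=2
P0.r0=2 P1.r0=2 P1.r1=2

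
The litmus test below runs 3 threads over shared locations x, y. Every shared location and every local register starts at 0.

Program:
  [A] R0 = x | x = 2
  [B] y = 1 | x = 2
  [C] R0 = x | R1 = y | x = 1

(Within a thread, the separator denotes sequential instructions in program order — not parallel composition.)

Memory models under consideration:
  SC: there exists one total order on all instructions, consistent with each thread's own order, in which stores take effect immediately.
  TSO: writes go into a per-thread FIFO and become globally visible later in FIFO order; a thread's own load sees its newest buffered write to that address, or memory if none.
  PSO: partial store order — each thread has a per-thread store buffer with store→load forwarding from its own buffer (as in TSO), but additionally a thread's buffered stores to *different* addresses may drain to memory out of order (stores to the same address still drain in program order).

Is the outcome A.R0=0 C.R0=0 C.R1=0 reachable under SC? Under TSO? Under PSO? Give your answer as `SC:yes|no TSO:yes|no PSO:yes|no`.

SC:yes TSO:yes PSO:yes

outcome vector order: (A.R0,C.R0,C.R1)
SC (10): 000 001 020 021 100 101 121 200 201 221
TSO (10): 000 001 020 021 100 101 121 200 201 221
PSO (12): 000 001 020 021 100 101 120 121 200 201 220 221
target 000 ∈ {SC,TSO,PSO}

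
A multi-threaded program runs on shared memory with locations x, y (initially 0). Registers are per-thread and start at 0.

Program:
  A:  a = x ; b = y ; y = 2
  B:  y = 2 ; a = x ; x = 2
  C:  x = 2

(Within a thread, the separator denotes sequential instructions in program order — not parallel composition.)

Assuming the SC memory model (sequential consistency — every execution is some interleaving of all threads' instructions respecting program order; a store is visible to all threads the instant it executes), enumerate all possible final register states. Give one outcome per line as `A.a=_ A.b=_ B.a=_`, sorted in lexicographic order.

A.a=0 A.b=0 B.a=0
A.a=0 A.b=0 B.a=2
A.a=0 A.b=2 B.a=0
A.a=0 A.b=2 B.a=2
A.a=2 A.b=0 B.a=2
A.a=2 A.b=2 B.a=0
A.a=2 A.b=2 B.a=2

outcome vector order: (A.a,A.b,B.a)
|SC outcomes| = 7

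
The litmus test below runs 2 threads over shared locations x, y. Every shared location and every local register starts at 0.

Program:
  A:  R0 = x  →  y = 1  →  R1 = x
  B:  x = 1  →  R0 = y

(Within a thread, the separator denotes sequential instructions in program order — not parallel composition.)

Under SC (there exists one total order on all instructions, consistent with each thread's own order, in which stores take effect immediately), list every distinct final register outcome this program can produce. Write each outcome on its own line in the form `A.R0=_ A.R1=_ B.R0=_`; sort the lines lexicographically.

A.R0=0 A.R1=0 B.R0=1
A.R0=0 A.R1=1 B.R0=0
A.R0=0 A.R1=1 B.R0=1
A.R0=1 A.R1=1 B.R0=0
A.R0=1 A.R1=1 B.R0=1

outcome vector order: (A.R0,A.R1,B.R0)
|SC outcomes| = 5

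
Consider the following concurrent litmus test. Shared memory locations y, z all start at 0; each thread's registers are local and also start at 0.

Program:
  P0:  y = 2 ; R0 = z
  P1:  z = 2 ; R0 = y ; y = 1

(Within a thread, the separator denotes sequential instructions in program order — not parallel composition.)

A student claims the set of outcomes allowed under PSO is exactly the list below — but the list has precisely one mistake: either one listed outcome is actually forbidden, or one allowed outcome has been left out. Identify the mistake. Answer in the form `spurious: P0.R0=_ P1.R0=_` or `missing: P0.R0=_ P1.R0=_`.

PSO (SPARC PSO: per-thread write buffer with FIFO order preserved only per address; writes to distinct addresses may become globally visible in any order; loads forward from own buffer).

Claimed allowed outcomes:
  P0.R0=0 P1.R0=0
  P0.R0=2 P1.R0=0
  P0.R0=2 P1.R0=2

outcome vector order: (P0.R0,P1.R0)
PSO: 4 outcomes — {0/0 0/2 2/0 2/2}
PSO∖claimed = {0/2}

missing: P0.R0=0 P1.R0=2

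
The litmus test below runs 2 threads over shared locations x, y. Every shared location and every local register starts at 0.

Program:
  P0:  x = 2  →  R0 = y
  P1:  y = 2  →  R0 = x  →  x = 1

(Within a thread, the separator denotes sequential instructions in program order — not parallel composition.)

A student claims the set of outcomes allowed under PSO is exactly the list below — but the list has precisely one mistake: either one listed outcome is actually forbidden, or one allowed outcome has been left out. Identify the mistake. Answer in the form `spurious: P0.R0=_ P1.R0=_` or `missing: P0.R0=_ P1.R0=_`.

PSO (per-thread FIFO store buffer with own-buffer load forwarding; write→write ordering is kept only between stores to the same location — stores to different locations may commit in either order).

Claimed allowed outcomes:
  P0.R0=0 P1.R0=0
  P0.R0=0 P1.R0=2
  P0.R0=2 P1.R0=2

missing: P0.R0=2 P1.R0=0

outcome vector order: (P0.R0,P1.R0)
PSO: 4 outcomes — {(0,0); (0,2); (2,0); (2,2)}
PSO∖claimed = {(2,0)}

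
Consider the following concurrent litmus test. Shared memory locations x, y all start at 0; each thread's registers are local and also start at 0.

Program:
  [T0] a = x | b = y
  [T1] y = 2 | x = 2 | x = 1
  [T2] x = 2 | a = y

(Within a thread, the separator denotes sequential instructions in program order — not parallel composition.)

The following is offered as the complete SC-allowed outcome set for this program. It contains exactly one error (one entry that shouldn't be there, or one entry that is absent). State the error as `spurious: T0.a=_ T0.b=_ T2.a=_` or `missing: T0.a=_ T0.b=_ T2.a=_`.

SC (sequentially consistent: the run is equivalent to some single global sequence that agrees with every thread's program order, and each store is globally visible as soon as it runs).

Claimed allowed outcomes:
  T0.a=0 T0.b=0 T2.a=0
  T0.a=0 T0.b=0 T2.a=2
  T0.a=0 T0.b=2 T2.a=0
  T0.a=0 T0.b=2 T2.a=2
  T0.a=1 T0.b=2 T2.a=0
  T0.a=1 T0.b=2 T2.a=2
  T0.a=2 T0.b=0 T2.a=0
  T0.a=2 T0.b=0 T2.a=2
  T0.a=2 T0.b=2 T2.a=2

missing: T0.a=2 T0.b=2 T2.a=0

outcome vector order: (T0.a,T0.b,T2.a)
[SC] allowed = {(0,0,0); (0,0,2); (0,2,0); (0,2,2); (1,2,0); (1,2,2); (2,0,0); (2,0,2); (2,2,0); (2,2,2)}
SC∖claimed = {(2,2,0)}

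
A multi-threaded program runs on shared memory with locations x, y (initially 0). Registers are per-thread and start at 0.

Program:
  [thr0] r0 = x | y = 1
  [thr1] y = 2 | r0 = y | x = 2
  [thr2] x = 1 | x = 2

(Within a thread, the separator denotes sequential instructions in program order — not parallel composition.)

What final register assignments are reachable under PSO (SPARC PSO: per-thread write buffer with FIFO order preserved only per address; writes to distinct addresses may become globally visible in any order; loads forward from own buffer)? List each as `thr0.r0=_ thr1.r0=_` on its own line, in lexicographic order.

thr0.r0=0 thr1.r0=1
thr0.r0=0 thr1.r0=2
thr0.r0=1 thr1.r0=1
thr0.r0=1 thr1.r0=2
thr0.r0=2 thr1.r0=1
thr0.r0=2 thr1.r0=2

outcome vector order: (thr0.r0,thr1.r0)
|PSO outcomes| = 6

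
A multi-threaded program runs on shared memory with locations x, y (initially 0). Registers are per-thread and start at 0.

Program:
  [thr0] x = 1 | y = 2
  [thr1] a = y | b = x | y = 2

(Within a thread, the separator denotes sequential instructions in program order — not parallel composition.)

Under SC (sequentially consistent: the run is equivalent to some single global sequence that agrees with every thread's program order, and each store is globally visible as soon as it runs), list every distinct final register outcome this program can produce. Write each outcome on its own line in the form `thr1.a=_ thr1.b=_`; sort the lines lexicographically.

thr1.a=0 thr1.b=0
thr1.a=0 thr1.b=1
thr1.a=2 thr1.b=1

outcome vector order: (thr1.a,thr1.b)
|SC outcomes| = 3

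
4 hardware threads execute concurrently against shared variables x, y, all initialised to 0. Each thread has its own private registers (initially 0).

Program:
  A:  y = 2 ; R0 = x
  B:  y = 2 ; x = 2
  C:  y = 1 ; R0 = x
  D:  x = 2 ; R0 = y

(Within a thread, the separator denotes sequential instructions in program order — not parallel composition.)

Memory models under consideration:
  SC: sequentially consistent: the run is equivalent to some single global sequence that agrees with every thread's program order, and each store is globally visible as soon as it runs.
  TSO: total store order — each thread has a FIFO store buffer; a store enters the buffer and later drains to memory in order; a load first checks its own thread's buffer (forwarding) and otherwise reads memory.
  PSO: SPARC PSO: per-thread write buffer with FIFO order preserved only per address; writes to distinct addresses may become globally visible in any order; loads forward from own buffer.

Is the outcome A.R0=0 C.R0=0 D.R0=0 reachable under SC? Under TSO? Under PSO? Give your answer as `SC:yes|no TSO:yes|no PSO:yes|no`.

SC:no TSO:yes PSO:yes

outcome vector order: (A.R0,C.R0,D.R0)
under SC → 0/0/1; 0/0/2; 0/2/1; 0/2/2; 2/0/1; 2/0/2; 2/2/0; 2/2/1; 2/2/2
under TSO → 0/0/0; 0/0/1; 0/0/2; 0/2/0; 0/2/1; 0/2/2; 2/0/0; 2/0/1; 2/0/2; 2/2/0; 2/2/1; 2/2/2
under PSO → 0/0/0; 0/0/1; 0/0/2; 0/2/0; 0/2/1; 0/2/2; 2/0/0; 2/0/1; 2/0/2; 2/2/0; 2/2/1; 2/2/2
target 0/0/0 ∈ {TSO,PSO}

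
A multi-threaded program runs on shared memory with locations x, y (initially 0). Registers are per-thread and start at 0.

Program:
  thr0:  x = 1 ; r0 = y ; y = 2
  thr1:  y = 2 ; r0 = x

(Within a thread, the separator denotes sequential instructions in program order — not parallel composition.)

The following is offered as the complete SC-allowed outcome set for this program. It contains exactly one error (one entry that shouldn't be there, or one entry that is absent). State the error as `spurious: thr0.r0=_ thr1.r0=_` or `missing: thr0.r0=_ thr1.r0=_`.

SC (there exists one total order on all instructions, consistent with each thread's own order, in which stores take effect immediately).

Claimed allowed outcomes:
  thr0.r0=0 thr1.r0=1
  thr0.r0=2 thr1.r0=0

missing: thr0.r0=2 thr1.r0=1

outcome vector order: (thr0.r0,thr1.r0)
under SC → 01; 20; 21
SC∖claimed = {21}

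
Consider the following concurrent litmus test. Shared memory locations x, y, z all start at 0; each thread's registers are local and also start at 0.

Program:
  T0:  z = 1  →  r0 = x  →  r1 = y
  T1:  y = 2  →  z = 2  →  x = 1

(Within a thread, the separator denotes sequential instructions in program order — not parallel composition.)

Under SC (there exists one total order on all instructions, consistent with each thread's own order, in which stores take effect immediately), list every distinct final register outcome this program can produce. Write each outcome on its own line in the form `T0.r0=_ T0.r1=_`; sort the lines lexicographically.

T0.r0=0 T0.r1=0
T0.r0=0 T0.r1=2
T0.r0=1 T0.r1=2

outcome vector order: (T0.r0,T0.r1)
|SC outcomes| = 3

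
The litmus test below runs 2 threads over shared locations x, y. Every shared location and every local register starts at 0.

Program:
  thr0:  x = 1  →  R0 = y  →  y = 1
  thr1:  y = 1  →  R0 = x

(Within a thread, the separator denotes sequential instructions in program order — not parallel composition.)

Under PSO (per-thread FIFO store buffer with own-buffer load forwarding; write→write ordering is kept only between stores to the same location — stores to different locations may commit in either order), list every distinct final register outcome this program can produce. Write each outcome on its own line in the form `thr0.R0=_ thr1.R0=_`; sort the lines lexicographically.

thr0.R0=0 thr1.R0=0
thr0.R0=0 thr1.R0=1
thr0.R0=1 thr1.R0=0
thr0.R0=1 thr1.R0=1

outcome vector order: (thr0.R0,thr1.R0)
|PSO outcomes| = 4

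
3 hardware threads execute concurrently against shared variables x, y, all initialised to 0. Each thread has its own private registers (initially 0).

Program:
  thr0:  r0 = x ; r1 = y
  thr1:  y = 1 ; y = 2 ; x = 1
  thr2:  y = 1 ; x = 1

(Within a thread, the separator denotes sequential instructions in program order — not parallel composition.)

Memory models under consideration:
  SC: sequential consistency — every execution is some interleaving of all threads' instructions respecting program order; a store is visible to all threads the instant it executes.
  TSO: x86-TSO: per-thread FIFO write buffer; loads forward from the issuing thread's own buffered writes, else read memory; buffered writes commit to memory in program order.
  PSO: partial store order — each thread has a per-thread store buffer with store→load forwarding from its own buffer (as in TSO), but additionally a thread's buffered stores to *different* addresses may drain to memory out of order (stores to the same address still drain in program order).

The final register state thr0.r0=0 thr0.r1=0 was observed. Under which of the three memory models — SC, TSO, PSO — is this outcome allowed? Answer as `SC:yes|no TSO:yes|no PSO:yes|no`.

outcome vector order: (thr0.r0,thr0.r1)
SC: 5 outcomes — {00; 01; 02; 11; 12}
TSO: 5 outcomes — {00; 01; 02; 11; 12}
PSO: 6 outcomes — {00; 01; 02; 10; 11; 12}
target 00 ∈ {SC,TSO,PSO}

SC:yes TSO:yes PSO:yes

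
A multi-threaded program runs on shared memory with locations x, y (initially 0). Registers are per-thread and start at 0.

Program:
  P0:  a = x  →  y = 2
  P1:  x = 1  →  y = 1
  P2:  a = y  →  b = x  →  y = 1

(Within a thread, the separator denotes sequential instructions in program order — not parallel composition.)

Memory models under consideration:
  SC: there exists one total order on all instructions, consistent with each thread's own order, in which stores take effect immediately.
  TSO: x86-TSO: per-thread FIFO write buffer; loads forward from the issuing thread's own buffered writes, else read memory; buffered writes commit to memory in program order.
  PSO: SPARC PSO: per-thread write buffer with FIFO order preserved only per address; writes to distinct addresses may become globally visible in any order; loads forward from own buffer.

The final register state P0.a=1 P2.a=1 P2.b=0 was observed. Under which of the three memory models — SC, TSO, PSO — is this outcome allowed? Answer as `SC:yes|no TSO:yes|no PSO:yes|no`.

SC:no TSO:no PSO:yes

outcome vector order: (P0.a,P2.a,P2.b)
SC: 9 outcomes — {000, 001, 011, 020, 021, 100, 101, 111, 121}
TSO: 9 outcomes — {000, 001, 011, 020, 021, 100, 101, 111, 121}
PSO: 11 outcomes — {000, 001, 010, 011, 020, 021, 100, 101, 110, 111, 121}
target 110 ∈ {PSO}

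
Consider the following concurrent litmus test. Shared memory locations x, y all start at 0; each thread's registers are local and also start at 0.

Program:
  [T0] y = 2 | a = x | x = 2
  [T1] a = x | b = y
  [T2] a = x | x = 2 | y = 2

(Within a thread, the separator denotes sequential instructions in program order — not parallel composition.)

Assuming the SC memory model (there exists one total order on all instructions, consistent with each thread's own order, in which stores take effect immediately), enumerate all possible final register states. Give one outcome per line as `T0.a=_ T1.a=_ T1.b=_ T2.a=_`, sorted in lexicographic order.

outcome vector order: (T0.a,T1.a,T1.b,T2.a)
|SC outcomes| = 10

T0.a=0 T1.a=0 T1.b=0 T2.a=0
T0.a=0 T1.a=0 T1.b=0 T2.a=2
T0.a=0 T1.a=0 T1.b=2 T2.a=0
T0.a=0 T1.a=0 T1.b=2 T2.a=2
T0.a=0 T1.a=2 T1.b=2 T2.a=0
T0.a=0 T1.a=2 T1.b=2 T2.a=2
T0.a=2 T1.a=0 T1.b=0 T2.a=0
T0.a=2 T1.a=0 T1.b=2 T2.a=0
T0.a=2 T1.a=2 T1.b=0 T2.a=0
T0.a=2 T1.a=2 T1.b=2 T2.a=0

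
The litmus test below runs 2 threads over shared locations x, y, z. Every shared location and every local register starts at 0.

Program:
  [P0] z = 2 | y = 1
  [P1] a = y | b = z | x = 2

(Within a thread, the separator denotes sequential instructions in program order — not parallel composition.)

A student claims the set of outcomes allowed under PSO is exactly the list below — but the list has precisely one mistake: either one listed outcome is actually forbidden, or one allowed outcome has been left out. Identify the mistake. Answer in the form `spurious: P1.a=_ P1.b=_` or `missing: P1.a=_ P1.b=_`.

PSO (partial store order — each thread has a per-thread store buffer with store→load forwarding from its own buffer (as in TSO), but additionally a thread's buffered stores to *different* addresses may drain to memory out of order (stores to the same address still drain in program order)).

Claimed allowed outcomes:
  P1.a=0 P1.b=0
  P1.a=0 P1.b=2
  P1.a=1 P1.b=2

missing: P1.a=1 P1.b=0

outcome vector order: (P1.a,P1.b)
PSO (4): (0,0), (0,2), (1,0), (1,2)
PSO∖claimed = {(1,0)}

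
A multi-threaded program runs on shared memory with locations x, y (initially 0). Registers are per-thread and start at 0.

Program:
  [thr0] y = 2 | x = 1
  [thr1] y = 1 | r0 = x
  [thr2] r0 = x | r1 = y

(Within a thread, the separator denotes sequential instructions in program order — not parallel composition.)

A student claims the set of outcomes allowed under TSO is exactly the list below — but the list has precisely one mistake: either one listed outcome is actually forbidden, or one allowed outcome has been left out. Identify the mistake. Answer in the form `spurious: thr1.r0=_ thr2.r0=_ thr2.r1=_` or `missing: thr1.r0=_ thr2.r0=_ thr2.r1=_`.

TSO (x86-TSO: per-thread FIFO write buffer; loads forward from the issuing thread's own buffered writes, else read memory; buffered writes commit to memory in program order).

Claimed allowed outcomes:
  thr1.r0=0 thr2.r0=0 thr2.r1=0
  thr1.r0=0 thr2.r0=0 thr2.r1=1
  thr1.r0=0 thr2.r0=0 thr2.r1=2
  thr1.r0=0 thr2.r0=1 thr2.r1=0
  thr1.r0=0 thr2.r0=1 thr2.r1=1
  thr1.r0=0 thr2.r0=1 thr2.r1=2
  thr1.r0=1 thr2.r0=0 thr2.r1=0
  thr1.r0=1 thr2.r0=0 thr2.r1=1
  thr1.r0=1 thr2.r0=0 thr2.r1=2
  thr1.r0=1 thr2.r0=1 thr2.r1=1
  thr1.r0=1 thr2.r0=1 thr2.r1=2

outcome vector order: (thr1.r0,thr2.r0,thr2.r1)
TSO: 10 outcomes — {0/0/0, 0/0/1, 0/0/2, 0/1/1, 0/1/2, 1/0/0, 1/0/1, 1/0/2, 1/1/1, 1/1/2}
claimed∖TSO = {0/1/0}

spurious: thr1.r0=0 thr2.r0=1 thr2.r1=0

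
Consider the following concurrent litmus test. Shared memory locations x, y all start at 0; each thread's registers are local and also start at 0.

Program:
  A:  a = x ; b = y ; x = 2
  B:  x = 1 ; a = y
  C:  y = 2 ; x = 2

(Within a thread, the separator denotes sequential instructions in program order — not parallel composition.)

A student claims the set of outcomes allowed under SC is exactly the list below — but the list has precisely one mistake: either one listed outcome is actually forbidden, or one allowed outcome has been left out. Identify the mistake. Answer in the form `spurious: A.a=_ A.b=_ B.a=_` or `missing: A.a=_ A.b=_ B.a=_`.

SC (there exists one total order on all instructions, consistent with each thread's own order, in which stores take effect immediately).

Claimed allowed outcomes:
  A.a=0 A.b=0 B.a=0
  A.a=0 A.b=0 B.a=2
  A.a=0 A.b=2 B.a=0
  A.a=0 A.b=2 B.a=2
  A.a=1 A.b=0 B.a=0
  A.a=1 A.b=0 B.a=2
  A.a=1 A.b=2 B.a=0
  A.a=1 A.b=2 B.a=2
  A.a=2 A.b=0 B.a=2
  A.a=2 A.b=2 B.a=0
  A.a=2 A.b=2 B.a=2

outcome vector order: (A.a,A.b,B.a)
SC (10): 000, 002, 020, 022, 100, 102, 120, 122, 220, 222
claimed∖SC = {202}

spurious: A.a=2 A.b=0 B.a=2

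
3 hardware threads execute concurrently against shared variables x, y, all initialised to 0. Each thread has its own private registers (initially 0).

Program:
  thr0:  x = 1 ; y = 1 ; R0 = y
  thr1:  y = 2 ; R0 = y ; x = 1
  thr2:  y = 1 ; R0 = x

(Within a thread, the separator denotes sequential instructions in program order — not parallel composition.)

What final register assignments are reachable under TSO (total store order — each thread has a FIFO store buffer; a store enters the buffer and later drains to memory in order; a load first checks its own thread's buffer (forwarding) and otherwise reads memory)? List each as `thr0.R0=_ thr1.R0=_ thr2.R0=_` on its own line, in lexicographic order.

outcome vector order: (thr0.R0,thr1.R0,thr2.R0)
|TSO outcomes| = 8

thr0.R0=1 thr1.R0=1 thr2.R0=0
thr0.R0=1 thr1.R0=1 thr2.R0=1
thr0.R0=1 thr1.R0=2 thr2.R0=0
thr0.R0=1 thr1.R0=2 thr2.R0=1
thr0.R0=2 thr1.R0=1 thr2.R0=0
thr0.R0=2 thr1.R0=1 thr2.R0=1
thr0.R0=2 thr1.R0=2 thr2.R0=0
thr0.R0=2 thr1.R0=2 thr2.R0=1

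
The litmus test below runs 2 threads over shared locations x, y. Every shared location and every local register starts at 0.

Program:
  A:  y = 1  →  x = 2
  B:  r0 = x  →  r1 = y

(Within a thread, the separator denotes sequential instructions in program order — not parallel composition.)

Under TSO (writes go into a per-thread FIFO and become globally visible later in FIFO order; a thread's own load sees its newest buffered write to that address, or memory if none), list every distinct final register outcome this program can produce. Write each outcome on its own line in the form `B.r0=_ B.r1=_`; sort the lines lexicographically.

B.r0=0 B.r1=0
B.r0=0 B.r1=1
B.r0=2 B.r1=1

outcome vector order: (B.r0,B.r1)
|TSO outcomes| = 3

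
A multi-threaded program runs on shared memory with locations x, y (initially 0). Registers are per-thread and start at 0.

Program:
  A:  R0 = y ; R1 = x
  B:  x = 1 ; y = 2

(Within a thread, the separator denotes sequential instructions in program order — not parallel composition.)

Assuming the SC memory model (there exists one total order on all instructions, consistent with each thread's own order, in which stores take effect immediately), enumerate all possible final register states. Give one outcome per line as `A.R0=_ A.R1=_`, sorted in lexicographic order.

A.R0=0 A.R1=0
A.R0=0 A.R1=1
A.R0=2 A.R1=1

outcome vector order: (A.R0,A.R1)
|SC outcomes| = 3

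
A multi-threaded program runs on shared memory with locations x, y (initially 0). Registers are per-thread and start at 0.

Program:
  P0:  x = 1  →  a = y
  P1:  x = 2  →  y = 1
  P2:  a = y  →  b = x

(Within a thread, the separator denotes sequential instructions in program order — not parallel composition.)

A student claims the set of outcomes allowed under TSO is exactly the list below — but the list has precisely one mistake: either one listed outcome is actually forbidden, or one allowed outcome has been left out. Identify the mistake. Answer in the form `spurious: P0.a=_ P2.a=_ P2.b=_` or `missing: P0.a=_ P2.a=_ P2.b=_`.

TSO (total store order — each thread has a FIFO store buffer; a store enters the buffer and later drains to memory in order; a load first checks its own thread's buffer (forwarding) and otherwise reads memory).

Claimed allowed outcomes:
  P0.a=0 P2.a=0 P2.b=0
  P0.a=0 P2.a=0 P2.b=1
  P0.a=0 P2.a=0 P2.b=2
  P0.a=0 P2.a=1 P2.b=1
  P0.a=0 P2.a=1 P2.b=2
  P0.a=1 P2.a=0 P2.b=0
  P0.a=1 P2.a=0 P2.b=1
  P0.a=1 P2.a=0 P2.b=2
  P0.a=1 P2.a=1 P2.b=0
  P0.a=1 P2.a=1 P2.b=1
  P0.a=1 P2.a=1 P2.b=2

outcome vector order: (P0.a,P2.a,P2.b)
under TSO → <0 0 0>, <0 0 1>, <0 0 2>, <0 1 1>, <0 1 2>, <1 0 0>, <1 0 1>, <1 0 2>, <1 1 1>, <1 1 2>
claimed∖TSO = {<1 1 0>}

spurious: P0.a=1 P2.a=1 P2.b=0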